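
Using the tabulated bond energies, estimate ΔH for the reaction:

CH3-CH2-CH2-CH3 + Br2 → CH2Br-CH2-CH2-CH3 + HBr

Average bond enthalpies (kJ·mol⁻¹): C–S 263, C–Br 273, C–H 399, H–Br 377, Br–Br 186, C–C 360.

ΔH ≈ −65 kJ

Bonds broken (reactants):
  Br–Br: 1 × 186 = 186
  C–C: 3 × 360 = 1080
  C–H: 10 × 399 = 3990
  Σ(broken) = 5256 kJ
Bonds formed (products):
  C–Br: 1 × 273 = 273
  C–C: 3 × 360 = 1080
  C–H: 9 × 399 = 3591
  H–Br: 1 × 377 = 377
  Σ(formed) = 5321 kJ
ΔH = Σ(broken) − Σ(formed) = 5256 − 5321 = −65 kJ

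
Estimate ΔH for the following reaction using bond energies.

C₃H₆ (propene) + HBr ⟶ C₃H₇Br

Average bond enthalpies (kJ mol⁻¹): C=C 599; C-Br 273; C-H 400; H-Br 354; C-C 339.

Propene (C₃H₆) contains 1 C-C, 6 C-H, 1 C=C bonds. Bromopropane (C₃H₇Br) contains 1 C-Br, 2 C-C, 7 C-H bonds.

ΔH ≈ −59 kJ

Bonds broken (reactants):
  C-C: 1 × 339 = 339
  C-H: 6 × 400 = 2400
  C=C: 1 × 599 = 599
  H-Br: 1 × 354 = 354
  Σ(broken) = 3692 kJ
Bonds formed (products):
  C-Br: 1 × 273 = 273
  C-C: 2 × 339 = 678
  C-H: 7 × 400 = 2800
  Σ(formed) = 3751 kJ
ΔH = Σ(broken) − Σ(formed) = 3692 − 3751 = −59 kJ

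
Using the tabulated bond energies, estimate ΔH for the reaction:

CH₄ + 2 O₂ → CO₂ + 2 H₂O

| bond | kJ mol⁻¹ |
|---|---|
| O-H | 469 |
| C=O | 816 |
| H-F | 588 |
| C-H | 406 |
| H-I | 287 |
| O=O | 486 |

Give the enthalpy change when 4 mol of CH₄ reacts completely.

ΔH = −3648 kJ

Bonds broken (reactants):
  C-H: 4 × 406 = 1624
  O=O: 2 × 486 = 972
  Σ(broken) = 2596 kJ
Bonds formed (products):
  C=O: 2 × 816 = 1632
  O-H: 4 × 469 = 1876
  Σ(formed) = 3508 kJ
ΔH = Σ(broken) − Σ(formed) = 2596 − 3508 = −912 kJ
For 4× the reaction as written: 4 × (−912) = −3648 kJ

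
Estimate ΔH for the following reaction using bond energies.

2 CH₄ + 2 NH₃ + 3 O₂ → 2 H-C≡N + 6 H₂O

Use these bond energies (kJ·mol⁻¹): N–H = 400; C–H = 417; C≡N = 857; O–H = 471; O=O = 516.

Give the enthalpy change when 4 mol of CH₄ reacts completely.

Bonds broken (reactants):
  C–H: 8 × 417 = 3336
  N–H: 6 × 400 = 2400
  O=O: 3 × 516 = 1548
  Σ(broken) = 7284 kJ
Bonds formed (products):
  C≡N: 2 × 857 = 1714
  C–H: 2 × 417 = 834
  O–H: 12 × 471 = 5652
  Σ(formed) = 8200 kJ
ΔH = Σ(broken) − Σ(formed) = 7284 − 8200 = −916 kJ
For 2× the reaction as written: 2 × (−916) = −1832 kJ

ΔH = −1832 kJ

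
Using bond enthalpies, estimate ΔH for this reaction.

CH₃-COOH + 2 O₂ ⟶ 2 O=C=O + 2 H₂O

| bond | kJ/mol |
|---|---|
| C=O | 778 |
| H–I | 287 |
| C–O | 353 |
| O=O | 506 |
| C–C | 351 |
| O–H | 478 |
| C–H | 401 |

ΔH ≈ −849 kJ

Bonds broken (reactants):
  C–C: 1 × 351 = 351
  C–H: 3 × 401 = 1203
  C–O: 1 × 353 = 353
  C=O: 1 × 778 = 778
  O–H: 1 × 478 = 478
  O=O: 2 × 506 = 1012
  Σ(broken) = 4175 kJ
Bonds formed (products):
  C=O: 4 × 778 = 3112
  O–H: 4 × 478 = 1912
  Σ(formed) = 5024 kJ
ΔH = Σ(broken) − Σ(formed) = 4175 − 5024 = −849 kJ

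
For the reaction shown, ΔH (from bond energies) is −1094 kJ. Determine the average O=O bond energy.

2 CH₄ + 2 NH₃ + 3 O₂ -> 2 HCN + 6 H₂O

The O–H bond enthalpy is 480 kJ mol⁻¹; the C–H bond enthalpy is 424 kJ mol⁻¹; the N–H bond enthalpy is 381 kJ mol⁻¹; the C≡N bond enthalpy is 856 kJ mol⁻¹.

Let D be the O=O bond energy.
Σ(broken) = 8×424 + 6×381 + 3×D = 5678 + 3D
Σ(formed) = 2×856 + 2×424 + 12×480 = 8320
ΔH = Σ(broken) − Σ(formed) = (5678 + 3D) − (8320) = −2642 + 3D
Setting this equal to −1094 kJ gives 3D = 1548, so D = 516 kJ/mol.

D(O=O) ≈ 516 kJ/mol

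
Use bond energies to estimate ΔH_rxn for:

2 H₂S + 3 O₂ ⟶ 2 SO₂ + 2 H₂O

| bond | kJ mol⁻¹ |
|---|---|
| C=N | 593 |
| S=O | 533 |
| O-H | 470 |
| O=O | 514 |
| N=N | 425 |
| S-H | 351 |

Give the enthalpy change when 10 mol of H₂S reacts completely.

ΔH = −5330 kJ

Bonds broken (reactants):
  O=O: 3 × 514 = 1542
  S-H: 4 × 351 = 1404
  Σ(broken) = 2946 kJ
Bonds formed (products):
  O-H: 4 × 470 = 1880
  S=O: 4 × 533 = 2132
  Σ(formed) = 4012 kJ
ΔH = Σ(broken) − Σ(formed) = 2946 − 4012 = −1066 kJ
For 5× the reaction as written: 5 × (−1066) = −5330 kJ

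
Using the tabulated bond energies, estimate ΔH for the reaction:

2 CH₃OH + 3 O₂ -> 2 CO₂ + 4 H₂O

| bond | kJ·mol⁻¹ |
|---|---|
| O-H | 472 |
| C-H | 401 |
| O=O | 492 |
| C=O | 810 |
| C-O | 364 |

Bonds broken (reactants):
  C-H: 6 × 401 = 2406
  C-O: 2 × 364 = 728
  O-H: 2 × 472 = 944
  O=O: 3 × 492 = 1476
  Σ(broken) = 5554 kJ
Bonds formed (products):
  C=O: 4 × 810 = 3240
  O-H: 8 × 472 = 3776
  Σ(formed) = 7016 kJ
ΔH = Σ(broken) − Σ(formed) = 5554 − 7016 = −1462 kJ

ΔH ≈ −1462 kJ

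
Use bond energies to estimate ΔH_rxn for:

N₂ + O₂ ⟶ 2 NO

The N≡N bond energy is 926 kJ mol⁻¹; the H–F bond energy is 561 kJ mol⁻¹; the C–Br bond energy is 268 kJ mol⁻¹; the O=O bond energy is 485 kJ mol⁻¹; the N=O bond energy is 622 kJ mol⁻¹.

ΔH ≈ +167 kJ

Bonds broken (reactants):
  N≡N: 1 × 926 = 926
  O=O: 1 × 485 = 485
  Σ(broken) = 1411 kJ
Bonds formed (products):
  N=O: 2 × 622 = 1244
  Σ(formed) = 1244 kJ
ΔH = Σ(broken) − Σ(formed) = 1411 − 1244 = +167 kJ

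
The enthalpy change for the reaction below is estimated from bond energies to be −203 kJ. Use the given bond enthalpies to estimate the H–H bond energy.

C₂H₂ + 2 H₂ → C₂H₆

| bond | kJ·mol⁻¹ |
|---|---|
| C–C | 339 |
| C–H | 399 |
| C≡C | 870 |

D(H–H) ≈ 431 kJ/mol

Let D be the H–H bond energy.
Σ(broken) = 1×870 + 2×399 + 2×D = 1668 + 2D
Σ(formed) = 1×339 + 6×399 = 2733
ΔH = Σ(broken) − Σ(formed) = (1668 + 2D) − (2733) = −1065 + 2D
Setting this equal to −203 kJ gives 2D = 862, so D = 431 kJ/mol.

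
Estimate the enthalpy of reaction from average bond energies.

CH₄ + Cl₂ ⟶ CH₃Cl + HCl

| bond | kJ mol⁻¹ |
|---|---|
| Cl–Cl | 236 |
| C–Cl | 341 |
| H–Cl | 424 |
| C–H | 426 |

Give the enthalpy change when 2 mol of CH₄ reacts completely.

Bonds broken (reactants):
  C–H: 4 × 426 = 1704
  Cl–Cl: 1 × 236 = 236
  Σ(broken) = 1940 kJ
Bonds formed (products):
  C–Cl: 1 × 341 = 341
  C–H: 3 × 426 = 1278
  H–Cl: 1 × 424 = 424
  Σ(formed) = 2043 kJ
ΔH = Σ(broken) − Σ(formed) = 1940 − 2043 = −103 kJ
For 2× the reaction as written: 2 × (−103) = −206 kJ

ΔH = −206 kJ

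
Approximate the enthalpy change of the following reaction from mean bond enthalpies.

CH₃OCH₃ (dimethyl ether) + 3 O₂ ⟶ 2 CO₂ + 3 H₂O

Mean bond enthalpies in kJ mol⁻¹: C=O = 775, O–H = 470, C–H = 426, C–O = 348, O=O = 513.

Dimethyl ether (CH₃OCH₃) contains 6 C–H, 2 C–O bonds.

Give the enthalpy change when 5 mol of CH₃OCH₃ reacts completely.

ΔH = −5645 kJ

Bonds broken (reactants):
  C–H: 6 × 426 = 2556
  C–O: 2 × 348 = 696
  O=O: 3 × 513 = 1539
  Σ(broken) = 4791 kJ
Bonds formed (products):
  C=O: 4 × 775 = 3100
  O–H: 6 × 470 = 2820
  Σ(formed) = 5920 kJ
ΔH = Σ(broken) − Σ(formed) = 4791 − 5920 = −1129 kJ
For 5× the reaction as written: 5 × (−1129) = −5645 kJ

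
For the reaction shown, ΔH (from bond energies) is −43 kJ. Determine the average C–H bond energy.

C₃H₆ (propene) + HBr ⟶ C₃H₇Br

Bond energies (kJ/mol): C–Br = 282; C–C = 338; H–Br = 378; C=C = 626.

D(C–H) ≈ 427 kJ/mol

Let D be the C–H bond energy.
Σ(broken) = 1×338 + 6×D + 1×626 + 1×378 = 1342 + 6D
Σ(formed) = 1×282 + 2×338 + 7×D = 958 + 7D
ΔH = Σ(broken) − Σ(formed) = (1342 + 6D) − (958 + 7D) = +384 − D
Setting this equal to −43 kJ gives D = 427 kJ/mol.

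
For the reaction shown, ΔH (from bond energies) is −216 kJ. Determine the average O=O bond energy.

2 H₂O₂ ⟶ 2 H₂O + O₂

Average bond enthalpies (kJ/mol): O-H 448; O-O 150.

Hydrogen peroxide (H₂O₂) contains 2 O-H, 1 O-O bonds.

D(O=O) ≈ 516 kJ/mol

Let D be the O=O bond energy.
Σ(broken) = 4×448 + 2×150 = 2092
Σ(formed) = 4×448 + 1×D = 1792 + D
ΔH = Σ(broken) − Σ(formed) = (2092) − (1792 + D) = +300 − D
Setting this equal to −216 kJ gives D = 516 kJ/mol.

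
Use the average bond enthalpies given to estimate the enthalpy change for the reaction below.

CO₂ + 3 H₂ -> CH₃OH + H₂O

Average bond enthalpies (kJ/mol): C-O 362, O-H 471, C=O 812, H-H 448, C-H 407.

Bonds broken (reactants):
  C=O: 2 × 812 = 1624
  H-H: 3 × 448 = 1344
  Σ(broken) = 2968 kJ
Bonds formed (products):
  C-H: 3 × 407 = 1221
  C-O: 1 × 362 = 362
  O-H: 3 × 471 = 1413
  Σ(formed) = 2996 kJ
ΔH = Σ(broken) − Σ(formed) = 2968 − 2996 = −28 kJ

ΔH ≈ −28 kJ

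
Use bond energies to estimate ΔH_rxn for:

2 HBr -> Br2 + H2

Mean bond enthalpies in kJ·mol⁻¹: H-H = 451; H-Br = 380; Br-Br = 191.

ΔH ≈ +118 kJ

Bonds broken (reactants):
  H-Br: 2 × 380 = 760
  Σ(broken) = 760 kJ
Bonds formed (products):
  Br-Br: 1 × 191 = 191
  H-H: 1 × 451 = 451
  Σ(formed) = 642 kJ
ΔH = Σ(broken) − Σ(formed) = 760 − 642 = +118 kJ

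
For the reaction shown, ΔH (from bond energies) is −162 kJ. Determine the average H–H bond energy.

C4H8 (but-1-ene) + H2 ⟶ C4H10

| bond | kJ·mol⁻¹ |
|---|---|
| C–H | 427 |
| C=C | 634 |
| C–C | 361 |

Let D be the H–H bond energy.
Σ(broken) = 2×361 + 8×427 + 1×634 + 1×D = 4772 + D
Σ(formed) = 3×361 + 10×427 = 5353
ΔH = Σ(broken) − Σ(formed) = (4772 + D) − (5353) = −581 + D
Setting this equal to −162 kJ gives D = 419 kJ/mol.

D(H–H) ≈ 419 kJ/mol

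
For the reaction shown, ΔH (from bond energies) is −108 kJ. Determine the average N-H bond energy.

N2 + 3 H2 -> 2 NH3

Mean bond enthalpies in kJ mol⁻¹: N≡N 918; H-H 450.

D(N-H) ≈ 396 kJ/mol

Let D be the N-H bond energy.
Σ(broken) = 3×450 + 1×918 = 2268
Σ(formed) = 6×D = 6D
ΔH = Σ(broken) − Σ(formed) = (2268) − (6D) = +2268 − 6D
Setting this equal to −108 kJ gives 6D = 2376, so D = 396 kJ/mol.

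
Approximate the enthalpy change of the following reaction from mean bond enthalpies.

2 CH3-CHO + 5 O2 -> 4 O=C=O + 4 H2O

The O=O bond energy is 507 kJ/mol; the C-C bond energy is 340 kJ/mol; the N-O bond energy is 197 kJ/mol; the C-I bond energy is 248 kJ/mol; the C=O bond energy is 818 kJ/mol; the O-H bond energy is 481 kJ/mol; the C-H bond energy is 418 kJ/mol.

ΔH ≈ −2197 kJ

Bonds broken (reactants):
  C-C: 2 × 340 = 680
  C-H: 8 × 418 = 3344
  C=O: 2 × 818 = 1636
  O=O: 5 × 507 = 2535
  Σ(broken) = 8195 kJ
Bonds formed (products):
  C=O: 8 × 818 = 6544
  O-H: 8 × 481 = 3848
  Σ(formed) = 10392 kJ
ΔH = Σ(broken) − Σ(formed) = 8195 − 10392 = −2197 kJ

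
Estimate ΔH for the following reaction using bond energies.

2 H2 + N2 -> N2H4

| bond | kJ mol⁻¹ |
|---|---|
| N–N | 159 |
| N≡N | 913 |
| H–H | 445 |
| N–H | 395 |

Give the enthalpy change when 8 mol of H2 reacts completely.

Bonds broken (reactants):
  H–H: 2 × 445 = 890
  N≡N: 1 × 913 = 913
  Σ(broken) = 1803 kJ
Bonds formed (products):
  N–H: 4 × 395 = 1580
  N–N: 1 × 159 = 159
  Σ(formed) = 1739 kJ
ΔH = Σ(broken) − Σ(formed) = 1803 − 1739 = +64 kJ
For 4× the reaction as written: 4 × (+64) = +256 kJ

ΔH = +256 kJ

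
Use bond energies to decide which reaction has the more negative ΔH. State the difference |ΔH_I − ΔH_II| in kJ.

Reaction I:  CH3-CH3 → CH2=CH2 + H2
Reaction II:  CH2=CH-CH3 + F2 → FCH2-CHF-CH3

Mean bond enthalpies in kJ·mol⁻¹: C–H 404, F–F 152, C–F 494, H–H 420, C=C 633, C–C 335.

Reaction II, by 628 kJ

Reaction I:
  Bonds broken (reactants):
    C–C: 1 × 335 = 335
    C–H: 6 × 404 = 2424
    Σ(broken) = 2759 kJ
  Bonds formed (products):
    C–H: 4 × 404 = 1616
    C=C: 1 × 633 = 633
    H–H: 1 × 420 = 420
    Σ(formed) = 2669 kJ
  ΔH_I = 2759 − 2669 = +90 kJ
Reaction II:
  Bonds broken (reactants):
    C–C: 1 × 335 = 335
    C–H: 6 × 404 = 2424
    C=C: 1 × 633 = 633
    F–F: 1 × 152 = 152
    Σ(broken) = 3544 kJ
  Bonds formed (products):
    C–C: 2 × 335 = 670
    C–F: 2 × 494 = 988
    C–H: 6 × 404 = 2424
    Σ(formed) = 4082 kJ
  ΔH_II = 3544 − 4082 = −538 kJ
ΔH_I − ΔH_II = +628 kJ, so reaction II has the more negative ΔH; |ΔH_I − ΔH_II| = 628 kJ.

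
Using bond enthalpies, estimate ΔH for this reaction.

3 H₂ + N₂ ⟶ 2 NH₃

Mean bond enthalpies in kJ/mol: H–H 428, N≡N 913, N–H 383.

ΔH ≈ −101 kJ

Bonds broken (reactants):
  H–H: 3 × 428 = 1284
  N≡N: 1 × 913 = 913
  Σ(broken) = 2197 kJ
Bonds formed (products):
  N–H: 6 × 383 = 2298
  Σ(formed) = 2298 kJ
ΔH = Σ(broken) − Σ(formed) = 2197 − 2298 = −101 kJ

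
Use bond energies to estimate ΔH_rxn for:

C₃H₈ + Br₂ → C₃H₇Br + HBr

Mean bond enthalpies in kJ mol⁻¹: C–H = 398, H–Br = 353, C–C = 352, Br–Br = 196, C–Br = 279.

ΔH ≈ −38 kJ

Bonds broken (reactants):
  Br–Br: 1 × 196 = 196
  C–C: 2 × 352 = 704
  C–H: 8 × 398 = 3184
  Σ(broken) = 4084 kJ
Bonds formed (products):
  C–Br: 1 × 279 = 279
  C–C: 2 × 352 = 704
  C–H: 7 × 398 = 2786
  H–Br: 1 × 353 = 353
  Σ(formed) = 4122 kJ
ΔH = Σ(broken) − Σ(formed) = 4084 − 4122 = −38 kJ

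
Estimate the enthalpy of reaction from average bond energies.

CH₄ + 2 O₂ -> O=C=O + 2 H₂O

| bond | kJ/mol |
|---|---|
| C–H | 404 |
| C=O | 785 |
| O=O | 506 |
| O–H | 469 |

ΔH ≈ −818 kJ

Bonds broken (reactants):
  C–H: 4 × 404 = 1616
  O=O: 2 × 506 = 1012
  Σ(broken) = 2628 kJ
Bonds formed (products):
  C=O: 2 × 785 = 1570
  O–H: 4 × 469 = 1876
  Σ(formed) = 3446 kJ
ΔH = Σ(broken) − Σ(formed) = 2628 − 3446 = −818 kJ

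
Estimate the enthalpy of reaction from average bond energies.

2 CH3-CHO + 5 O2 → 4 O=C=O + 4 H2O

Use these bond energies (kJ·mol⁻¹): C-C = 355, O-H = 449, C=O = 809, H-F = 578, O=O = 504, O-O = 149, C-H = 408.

Bonds broken (reactants):
  C-C: 2 × 355 = 710
  C-H: 8 × 408 = 3264
  C=O: 2 × 809 = 1618
  O=O: 5 × 504 = 2520
  Σ(broken) = 8112 kJ
Bonds formed (products):
  C=O: 8 × 809 = 6472
  O-H: 8 × 449 = 3592
  Σ(formed) = 10064 kJ
ΔH = Σ(broken) − Σ(formed) = 8112 − 10064 = −1952 kJ

ΔH ≈ −1952 kJ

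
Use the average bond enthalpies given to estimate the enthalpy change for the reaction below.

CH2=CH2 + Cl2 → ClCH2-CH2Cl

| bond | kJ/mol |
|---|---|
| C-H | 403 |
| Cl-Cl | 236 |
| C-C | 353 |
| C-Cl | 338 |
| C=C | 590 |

ΔH ≈ −203 kJ

Bonds broken (reactants):
  C-H: 4 × 403 = 1612
  C=C: 1 × 590 = 590
  Cl-Cl: 1 × 236 = 236
  Σ(broken) = 2438 kJ
Bonds formed (products):
  C-C: 1 × 353 = 353
  C-Cl: 2 × 338 = 676
  C-H: 4 × 403 = 1612
  Σ(formed) = 2641 kJ
ΔH = Σ(broken) − Σ(formed) = 2438 − 2641 = −203 kJ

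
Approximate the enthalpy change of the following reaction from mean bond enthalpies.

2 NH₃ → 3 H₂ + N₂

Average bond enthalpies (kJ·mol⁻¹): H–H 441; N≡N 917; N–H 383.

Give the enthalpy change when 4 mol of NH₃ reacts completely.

ΔH = +116 kJ

Bonds broken (reactants):
  N–H: 6 × 383 = 2298
  Σ(broken) = 2298 kJ
Bonds formed (products):
  H–H: 3 × 441 = 1323
  N≡N: 1 × 917 = 917
  Σ(formed) = 2240 kJ
ΔH = Σ(broken) − Σ(formed) = 2298 − 2240 = +58 kJ
For 2× the reaction as written: 2 × (+58) = +116 kJ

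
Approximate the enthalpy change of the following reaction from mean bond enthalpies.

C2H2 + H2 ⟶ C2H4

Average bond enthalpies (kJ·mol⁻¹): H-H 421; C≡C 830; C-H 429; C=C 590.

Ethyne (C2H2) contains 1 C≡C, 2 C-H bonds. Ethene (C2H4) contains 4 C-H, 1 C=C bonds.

ΔH ≈ −197 kJ

Bonds broken (reactants):
  C≡C: 1 × 830 = 830
  C-H: 2 × 429 = 858
  H-H: 1 × 421 = 421
  Σ(broken) = 2109 kJ
Bonds formed (products):
  C-H: 4 × 429 = 1716
  C=C: 1 × 590 = 590
  Σ(formed) = 2306 kJ
ΔH = Σ(broken) − Σ(formed) = 2109 − 2306 = −197 kJ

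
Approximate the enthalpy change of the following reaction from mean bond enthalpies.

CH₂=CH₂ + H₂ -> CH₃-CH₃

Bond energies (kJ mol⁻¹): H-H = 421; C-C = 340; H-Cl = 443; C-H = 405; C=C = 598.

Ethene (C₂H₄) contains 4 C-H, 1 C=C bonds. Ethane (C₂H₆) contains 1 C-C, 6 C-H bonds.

Bonds broken (reactants):
  C-H: 4 × 405 = 1620
  C=C: 1 × 598 = 598
  H-H: 1 × 421 = 421
  Σ(broken) = 2639 kJ
Bonds formed (products):
  C-C: 1 × 340 = 340
  C-H: 6 × 405 = 2430
  Σ(formed) = 2770 kJ
ΔH = Σ(broken) − Σ(formed) = 2639 − 2770 = −131 kJ

ΔH ≈ −131 kJ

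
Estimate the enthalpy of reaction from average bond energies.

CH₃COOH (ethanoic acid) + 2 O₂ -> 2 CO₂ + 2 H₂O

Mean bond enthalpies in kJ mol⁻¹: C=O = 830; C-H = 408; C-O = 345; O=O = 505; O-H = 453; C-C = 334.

Bonds broken (reactants):
  C-C: 1 × 334 = 334
  C-H: 3 × 408 = 1224
  C-O: 1 × 345 = 345
  C=O: 1 × 830 = 830
  O-H: 1 × 453 = 453
  O=O: 2 × 505 = 1010
  Σ(broken) = 4196 kJ
Bonds formed (products):
  C=O: 4 × 830 = 3320
  O-H: 4 × 453 = 1812
  Σ(formed) = 5132 kJ
ΔH = Σ(broken) − Σ(formed) = 4196 − 5132 = −936 kJ

ΔH ≈ −936 kJ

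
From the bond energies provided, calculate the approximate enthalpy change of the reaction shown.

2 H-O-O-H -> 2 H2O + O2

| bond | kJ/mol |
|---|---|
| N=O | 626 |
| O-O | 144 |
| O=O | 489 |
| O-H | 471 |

Bonds broken (reactants):
  O-H: 4 × 471 = 1884
  O-O: 2 × 144 = 288
  Σ(broken) = 2172 kJ
Bonds formed (products):
  O-H: 4 × 471 = 1884
  O=O: 1 × 489 = 489
  Σ(formed) = 2373 kJ
ΔH = Σ(broken) − Σ(formed) = 2172 − 2373 = −201 kJ

ΔH ≈ −201 kJ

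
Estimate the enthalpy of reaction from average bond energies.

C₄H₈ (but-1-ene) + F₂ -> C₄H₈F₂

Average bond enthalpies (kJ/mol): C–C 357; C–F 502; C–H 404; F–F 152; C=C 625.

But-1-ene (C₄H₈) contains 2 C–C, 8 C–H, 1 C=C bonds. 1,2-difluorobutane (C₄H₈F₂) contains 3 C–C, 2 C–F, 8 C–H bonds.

ΔH ≈ −584 kJ

Bonds broken (reactants):
  C–C: 2 × 357 = 714
  C–H: 8 × 404 = 3232
  C=C: 1 × 625 = 625
  F–F: 1 × 152 = 152
  Σ(broken) = 4723 kJ
Bonds formed (products):
  C–C: 3 × 357 = 1071
  C–F: 2 × 502 = 1004
  C–H: 8 × 404 = 3232
  Σ(formed) = 5307 kJ
ΔH = Σ(broken) − Σ(formed) = 4723 − 5307 = −584 kJ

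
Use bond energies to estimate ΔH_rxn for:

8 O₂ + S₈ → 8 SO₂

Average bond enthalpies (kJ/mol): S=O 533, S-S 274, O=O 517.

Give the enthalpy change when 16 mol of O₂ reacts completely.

ΔH = −4400 kJ

Bonds broken (reactants):
  O=O: 8 × 517 = 4136
  S-S: 8 × 274 = 2192
  Σ(broken) = 6328 kJ
Bonds formed (products):
  S=O: 16 × 533 = 8528
  Σ(formed) = 8528 kJ
ΔH = Σ(broken) − Σ(formed) = 6328 − 8528 = −2200 kJ
For 2× the reaction as written: 2 × (−2200) = −4400 kJ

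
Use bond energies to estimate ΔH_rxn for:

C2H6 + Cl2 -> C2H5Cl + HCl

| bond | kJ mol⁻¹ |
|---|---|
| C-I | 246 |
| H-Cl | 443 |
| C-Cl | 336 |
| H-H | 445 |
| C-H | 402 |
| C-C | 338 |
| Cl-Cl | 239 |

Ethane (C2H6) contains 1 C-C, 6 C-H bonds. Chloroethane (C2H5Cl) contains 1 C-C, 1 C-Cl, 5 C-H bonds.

ΔH ≈ −138 kJ

Bonds broken (reactants):
  C-C: 1 × 338 = 338
  C-H: 6 × 402 = 2412
  Cl-Cl: 1 × 239 = 239
  Σ(broken) = 2989 kJ
Bonds formed (products):
  C-C: 1 × 338 = 338
  C-Cl: 1 × 336 = 336
  C-H: 5 × 402 = 2010
  H-Cl: 1 × 443 = 443
  Σ(formed) = 3127 kJ
ΔH = Σ(broken) − Σ(formed) = 2989 − 3127 = −138 kJ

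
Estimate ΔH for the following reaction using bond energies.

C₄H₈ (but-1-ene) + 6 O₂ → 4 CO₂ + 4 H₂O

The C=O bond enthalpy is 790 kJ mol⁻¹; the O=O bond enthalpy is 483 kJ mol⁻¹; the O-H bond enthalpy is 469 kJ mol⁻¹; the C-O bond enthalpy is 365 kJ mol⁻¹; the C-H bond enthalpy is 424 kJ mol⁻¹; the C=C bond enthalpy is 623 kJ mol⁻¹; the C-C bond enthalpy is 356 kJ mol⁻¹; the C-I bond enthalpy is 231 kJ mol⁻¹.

ΔH ≈ −2447 kJ

Bonds broken (reactants):
  C-C: 2 × 356 = 712
  C-H: 8 × 424 = 3392
  C=C: 1 × 623 = 623
  O=O: 6 × 483 = 2898
  Σ(broken) = 7625 kJ
Bonds formed (products):
  C=O: 8 × 790 = 6320
  O-H: 8 × 469 = 3752
  Σ(formed) = 10072 kJ
ΔH = Σ(broken) − Σ(formed) = 7625 − 10072 = −2447 kJ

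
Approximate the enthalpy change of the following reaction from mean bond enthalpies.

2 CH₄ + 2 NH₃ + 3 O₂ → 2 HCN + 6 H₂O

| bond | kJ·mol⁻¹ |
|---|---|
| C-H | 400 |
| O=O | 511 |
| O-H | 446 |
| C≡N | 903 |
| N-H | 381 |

ΔH ≈ −939 kJ

Bonds broken (reactants):
  C-H: 8 × 400 = 3200
  N-H: 6 × 381 = 2286
  O=O: 3 × 511 = 1533
  Σ(broken) = 7019 kJ
Bonds formed (products):
  C≡N: 2 × 903 = 1806
  C-H: 2 × 400 = 800
  O-H: 12 × 446 = 5352
  Σ(formed) = 7958 kJ
ΔH = Σ(broken) − Σ(formed) = 7019 − 7958 = −939 kJ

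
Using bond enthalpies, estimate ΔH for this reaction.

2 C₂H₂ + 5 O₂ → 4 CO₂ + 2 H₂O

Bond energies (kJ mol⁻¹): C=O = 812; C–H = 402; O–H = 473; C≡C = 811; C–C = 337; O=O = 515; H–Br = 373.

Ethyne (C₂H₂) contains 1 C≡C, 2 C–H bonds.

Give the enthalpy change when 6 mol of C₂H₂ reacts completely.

ΔH = −7749 kJ

Bonds broken (reactants):
  C≡C: 2 × 811 = 1622
  C–H: 4 × 402 = 1608
  O=O: 5 × 515 = 2575
  Σ(broken) = 5805 kJ
Bonds formed (products):
  C=O: 8 × 812 = 6496
  O–H: 4 × 473 = 1892
  Σ(formed) = 8388 kJ
ΔH = Σ(broken) − Σ(formed) = 5805 − 8388 = −2583 kJ
For 3× the reaction as written: 3 × (−2583) = −7749 kJ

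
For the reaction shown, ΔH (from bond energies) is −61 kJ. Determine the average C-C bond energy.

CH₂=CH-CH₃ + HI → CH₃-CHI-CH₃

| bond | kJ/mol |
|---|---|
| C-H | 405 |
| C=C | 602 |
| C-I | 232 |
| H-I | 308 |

D(C-C) ≈ 334 kJ/mol

Let D be the C-C bond energy.
Σ(broken) = 1×D + 6×405 + 1×602 + 1×308 = 3340 + D
Σ(formed) = 2×D + 7×405 + 1×232 = 3067 + 2D
ΔH = Σ(broken) − Σ(formed) = (3340 + D) − (3067 + 2D) = +273 − D
Setting this equal to −61 kJ gives D = 334 kJ/mol.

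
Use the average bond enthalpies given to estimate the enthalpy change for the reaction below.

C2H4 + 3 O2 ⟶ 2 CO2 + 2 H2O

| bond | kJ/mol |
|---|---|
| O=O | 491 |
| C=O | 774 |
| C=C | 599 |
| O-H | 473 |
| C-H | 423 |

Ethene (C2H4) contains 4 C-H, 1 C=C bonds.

ΔH ≈ −1224 kJ

Bonds broken (reactants):
  C-H: 4 × 423 = 1692
  C=C: 1 × 599 = 599
  O=O: 3 × 491 = 1473
  Σ(broken) = 3764 kJ
Bonds formed (products):
  C=O: 4 × 774 = 3096
  O-H: 4 × 473 = 1892
  Σ(formed) = 4988 kJ
ΔH = Σ(broken) − Σ(formed) = 3764 − 4988 = −1224 kJ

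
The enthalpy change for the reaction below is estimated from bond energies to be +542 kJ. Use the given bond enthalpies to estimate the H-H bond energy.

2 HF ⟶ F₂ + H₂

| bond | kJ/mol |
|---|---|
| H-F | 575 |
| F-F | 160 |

Let D be the H-H bond energy.
Σ(broken) = 2×575 = 1150
Σ(formed) = 1×160 + 1×D = 160 + D
ΔH = Σ(broken) − Σ(formed) = (1150) − (160 + D) = +990 − D
Setting this equal to +542 kJ gives D = 448 kJ/mol.

D(H-H) ≈ 448 kJ/mol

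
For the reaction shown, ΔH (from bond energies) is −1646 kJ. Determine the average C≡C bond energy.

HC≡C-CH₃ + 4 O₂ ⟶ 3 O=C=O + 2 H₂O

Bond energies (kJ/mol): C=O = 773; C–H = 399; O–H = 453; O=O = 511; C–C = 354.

Let D be the C≡C bond energy.
Σ(broken) = 1×D + 1×354 + 4×399 + 4×511 = 3994 + D
Σ(formed) = 6×773 + 4×453 = 6450
ΔH = Σ(broken) − Σ(formed) = (3994 + D) − (6450) = −2456 + D
Setting this equal to −1646 kJ gives D = 810 kJ/mol.

D(C≡C) ≈ 810 kJ/mol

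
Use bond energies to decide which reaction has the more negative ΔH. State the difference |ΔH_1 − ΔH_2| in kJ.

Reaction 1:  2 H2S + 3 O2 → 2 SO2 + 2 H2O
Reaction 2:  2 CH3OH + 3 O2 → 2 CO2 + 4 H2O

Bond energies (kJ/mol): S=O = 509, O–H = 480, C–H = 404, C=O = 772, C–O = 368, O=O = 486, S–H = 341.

Reaction 2, by 216 kJ

Reaction 1:
  Bonds broken (reactants):
    O=O: 3 × 486 = 1458
    S–H: 4 × 341 = 1364
    Σ(broken) = 2822 kJ
  Bonds formed (products):
    O–H: 4 × 480 = 1920
    S=O: 4 × 509 = 2036
    Σ(formed) = 3956 kJ
  ΔH_1 = 2822 − 3956 = −1134 kJ
Reaction 2:
  Bonds broken (reactants):
    C–H: 6 × 404 = 2424
    C–O: 2 × 368 = 736
    O–H: 2 × 480 = 960
    O=O: 3 × 486 = 1458
    Σ(broken) = 5578 kJ
  Bonds formed (products):
    C=O: 4 × 772 = 3088
    O–H: 8 × 480 = 3840
    Σ(formed) = 6928 kJ
  ΔH_2 = 5578 − 6928 = −1350 kJ
ΔH_1 − ΔH_2 = +216 kJ, so reaction 2 has the more negative ΔH; |ΔH_1 − ΔH_2| = 216 kJ.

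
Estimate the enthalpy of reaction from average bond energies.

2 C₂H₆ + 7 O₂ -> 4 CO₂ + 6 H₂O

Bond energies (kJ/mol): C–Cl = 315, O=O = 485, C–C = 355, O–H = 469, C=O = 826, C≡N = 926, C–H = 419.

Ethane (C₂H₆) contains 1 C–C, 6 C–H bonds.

Bonds broken (reactants):
  C–C: 2 × 355 = 710
  C–H: 12 × 419 = 5028
  O=O: 7 × 485 = 3395
  Σ(broken) = 9133 kJ
Bonds formed (products):
  C=O: 8 × 826 = 6608
  O–H: 12 × 469 = 5628
  Σ(formed) = 12236 kJ
ΔH = Σ(broken) − Σ(formed) = 9133 − 12236 = −3103 kJ

ΔH ≈ −3103 kJ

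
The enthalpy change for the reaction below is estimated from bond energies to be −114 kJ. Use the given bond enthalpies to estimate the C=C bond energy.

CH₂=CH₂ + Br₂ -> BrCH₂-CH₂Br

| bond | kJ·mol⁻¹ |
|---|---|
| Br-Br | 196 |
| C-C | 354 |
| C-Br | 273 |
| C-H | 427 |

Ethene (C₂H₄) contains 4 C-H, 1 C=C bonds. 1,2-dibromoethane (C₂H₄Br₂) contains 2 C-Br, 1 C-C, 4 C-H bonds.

D(C=C) ≈ 590 kJ/mol

Let D be the C=C bond energy.
Σ(broken) = 1×196 + 4×427 + 1×D = 1904 + D
Σ(formed) = 2×273 + 1×354 + 4×427 = 2608
ΔH = Σ(broken) − Σ(formed) = (1904 + D) − (2608) = −704 + D
Setting this equal to −114 kJ gives D = 590 kJ/mol.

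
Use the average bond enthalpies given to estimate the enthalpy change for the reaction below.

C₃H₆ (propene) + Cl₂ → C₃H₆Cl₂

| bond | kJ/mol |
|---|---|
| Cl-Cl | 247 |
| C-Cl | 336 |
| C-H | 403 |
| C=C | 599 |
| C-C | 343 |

Bonds broken (reactants):
  C-C: 1 × 343 = 343
  C-H: 6 × 403 = 2418
  C=C: 1 × 599 = 599
  Cl-Cl: 1 × 247 = 247
  Σ(broken) = 3607 kJ
Bonds formed (products):
  C-C: 2 × 343 = 686
  C-Cl: 2 × 336 = 672
  C-H: 6 × 403 = 2418
  Σ(formed) = 3776 kJ
ΔH = Σ(broken) − Σ(formed) = 3607 − 3776 = −169 kJ

ΔH ≈ −169 kJ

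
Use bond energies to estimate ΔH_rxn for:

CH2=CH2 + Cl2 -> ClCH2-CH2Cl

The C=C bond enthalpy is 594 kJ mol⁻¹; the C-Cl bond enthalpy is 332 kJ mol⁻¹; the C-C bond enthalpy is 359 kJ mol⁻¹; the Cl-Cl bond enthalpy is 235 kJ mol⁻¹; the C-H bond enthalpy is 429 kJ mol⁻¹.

Bonds broken (reactants):
  C-H: 4 × 429 = 1716
  C=C: 1 × 594 = 594
  Cl-Cl: 1 × 235 = 235
  Σ(broken) = 2545 kJ
Bonds formed (products):
  C-C: 1 × 359 = 359
  C-Cl: 2 × 332 = 664
  C-H: 4 × 429 = 1716
  Σ(formed) = 2739 kJ
ΔH = Σ(broken) − Σ(formed) = 2545 − 2739 = −194 kJ

ΔH ≈ −194 kJ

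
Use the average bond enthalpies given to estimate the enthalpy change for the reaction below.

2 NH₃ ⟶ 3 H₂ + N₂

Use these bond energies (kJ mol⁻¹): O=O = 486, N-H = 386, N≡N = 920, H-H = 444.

Bonds broken (reactants):
  N-H: 6 × 386 = 2316
  Σ(broken) = 2316 kJ
Bonds formed (products):
  H-H: 3 × 444 = 1332
  N≡N: 1 × 920 = 920
  Σ(formed) = 2252 kJ
ΔH = Σ(broken) − Σ(formed) = 2316 − 2252 = +64 kJ

ΔH ≈ +64 kJ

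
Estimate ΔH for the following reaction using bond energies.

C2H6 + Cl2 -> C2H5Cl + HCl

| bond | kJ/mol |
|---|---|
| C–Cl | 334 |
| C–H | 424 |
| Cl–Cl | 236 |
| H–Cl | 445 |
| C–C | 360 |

Bonds broken (reactants):
  C–C: 1 × 360 = 360
  C–H: 6 × 424 = 2544
  Cl–Cl: 1 × 236 = 236
  Σ(broken) = 3140 kJ
Bonds formed (products):
  C–C: 1 × 360 = 360
  C–Cl: 1 × 334 = 334
  C–H: 5 × 424 = 2120
  H–Cl: 1 × 445 = 445
  Σ(formed) = 3259 kJ
ΔH = Σ(broken) − Σ(formed) = 3140 − 3259 = −119 kJ

ΔH ≈ −119 kJ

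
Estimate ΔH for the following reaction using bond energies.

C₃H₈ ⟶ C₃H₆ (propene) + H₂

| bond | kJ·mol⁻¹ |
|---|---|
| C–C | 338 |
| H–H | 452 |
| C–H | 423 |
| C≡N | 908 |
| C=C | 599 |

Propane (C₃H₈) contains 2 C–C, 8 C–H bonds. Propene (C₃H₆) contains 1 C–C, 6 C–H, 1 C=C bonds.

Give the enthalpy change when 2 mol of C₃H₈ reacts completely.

Bonds broken (reactants):
  C–C: 2 × 338 = 676
  C–H: 8 × 423 = 3384
  Σ(broken) = 4060 kJ
Bonds formed (products):
  C–C: 1 × 338 = 338
  C–H: 6 × 423 = 2538
  C=C: 1 × 599 = 599
  H–H: 1 × 452 = 452
  Σ(formed) = 3927 kJ
ΔH = Σ(broken) − Σ(formed) = 4060 − 3927 = +133 kJ
For 2× the reaction as written: 2 × (+133) = +266 kJ

ΔH = +266 kJ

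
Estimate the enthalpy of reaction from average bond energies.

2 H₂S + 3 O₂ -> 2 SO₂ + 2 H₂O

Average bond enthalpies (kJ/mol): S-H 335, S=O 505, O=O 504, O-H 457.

ΔH ≈ −996 kJ

Bonds broken (reactants):
  O=O: 3 × 504 = 1512
  S-H: 4 × 335 = 1340
  Σ(broken) = 2852 kJ
Bonds formed (products):
  O-H: 4 × 457 = 1828
  S=O: 4 × 505 = 2020
  Σ(formed) = 3848 kJ
ΔH = Σ(broken) − Σ(formed) = 2852 − 3848 = −996 kJ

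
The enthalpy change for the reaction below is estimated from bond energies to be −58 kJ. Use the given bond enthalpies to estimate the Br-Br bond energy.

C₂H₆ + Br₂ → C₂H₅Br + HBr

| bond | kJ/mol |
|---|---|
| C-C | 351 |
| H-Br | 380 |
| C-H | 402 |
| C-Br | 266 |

D(Br-Br) ≈ 186 kJ/mol

Let D be the Br-Br bond energy.
Σ(broken) = 1×D + 1×351 + 6×402 = 2763 + D
Σ(formed) = 1×266 + 1×351 + 5×402 + 1×380 = 3007
ΔH = Σ(broken) − Σ(formed) = (2763 + D) − (3007) = −244 + D
Setting this equal to −58 kJ gives D = 186 kJ/mol.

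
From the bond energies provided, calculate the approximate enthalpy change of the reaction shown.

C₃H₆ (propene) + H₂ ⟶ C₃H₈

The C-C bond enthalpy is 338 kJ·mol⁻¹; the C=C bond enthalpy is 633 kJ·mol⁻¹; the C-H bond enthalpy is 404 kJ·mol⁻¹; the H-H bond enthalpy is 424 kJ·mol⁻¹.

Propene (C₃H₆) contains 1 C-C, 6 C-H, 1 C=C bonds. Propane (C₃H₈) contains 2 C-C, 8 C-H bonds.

Bonds broken (reactants):
  C-C: 1 × 338 = 338
  C-H: 6 × 404 = 2424
  C=C: 1 × 633 = 633
  H-H: 1 × 424 = 424
  Σ(broken) = 3819 kJ
Bonds formed (products):
  C-C: 2 × 338 = 676
  C-H: 8 × 404 = 3232
  Σ(formed) = 3908 kJ
ΔH = Σ(broken) − Σ(formed) = 3819 − 3908 = −89 kJ

ΔH ≈ −89 kJ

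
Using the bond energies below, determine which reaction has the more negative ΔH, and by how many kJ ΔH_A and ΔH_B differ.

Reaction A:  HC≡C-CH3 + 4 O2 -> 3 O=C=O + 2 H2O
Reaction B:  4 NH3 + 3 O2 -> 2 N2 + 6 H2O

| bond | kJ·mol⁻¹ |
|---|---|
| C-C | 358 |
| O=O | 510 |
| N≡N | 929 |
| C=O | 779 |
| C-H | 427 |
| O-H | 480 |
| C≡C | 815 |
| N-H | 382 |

Reaction A:
  Bonds broken (reactants):
    C≡C: 1 × 815 = 815
    C-C: 1 × 358 = 358
    C-H: 4 × 427 = 1708
    O=O: 4 × 510 = 2040
    Σ(broken) = 4921 kJ
  Bonds formed (products):
    C=O: 6 × 779 = 4674
    O-H: 4 × 480 = 1920
    Σ(formed) = 6594 kJ
  ΔH_A = 4921 − 6594 = −1673 kJ
Reaction B:
  Bonds broken (reactants):
    N-H: 12 × 382 = 4584
    O=O: 3 × 510 = 1530
    Σ(broken) = 6114 kJ
  Bonds formed (products):
    N≡N: 2 × 929 = 1858
    O-H: 12 × 480 = 5760
    Σ(formed) = 7618 kJ
  ΔH_B = 6114 − 7618 = −1504 kJ
ΔH_A − ΔH_B = −169 kJ, so reaction A has the more negative ΔH; |ΔH_A − ΔH_B| = 169 kJ.

Reaction A, by 169 kJ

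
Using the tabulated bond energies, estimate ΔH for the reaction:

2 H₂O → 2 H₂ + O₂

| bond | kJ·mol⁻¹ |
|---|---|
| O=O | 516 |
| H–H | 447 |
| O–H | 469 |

Bonds broken (reactants):
  O–H: 4 × 469 = 1876
  Σ(broken) = 1876 kJ
Bonds formed (products):
  H–H: 2 × 447 = 894
  O=O: 1 × 516 = 516
  Σ(formed) = 1410 kJ
ΔH = Σ(broken) − Σ(formed) = 1876 − 1410 = +466 kJ

ΔH ≈ +466 kJ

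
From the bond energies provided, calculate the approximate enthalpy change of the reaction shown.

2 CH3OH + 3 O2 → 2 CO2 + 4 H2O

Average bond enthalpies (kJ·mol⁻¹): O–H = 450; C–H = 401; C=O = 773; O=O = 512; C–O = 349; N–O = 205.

Bonds broken (reactants):
  C–H: 6 × 401 = 2406
  C–O: 2 × 349 = 698
  O–H: 2 × 450 = 900
  O=O: 3 × 512 = 1536
  Σ(broken) = 5540 kJ
Bonds formed (products):
  C=O: 4 × 773 = 3092
  O–H: 8 × 450 = 3600
  Σ(formed) = 6692 kJ
ΔH = Σ(broken) − Σ(formed) = 5540 − 6692 = −1152 kJ

ΔH ≈ −1152 kJ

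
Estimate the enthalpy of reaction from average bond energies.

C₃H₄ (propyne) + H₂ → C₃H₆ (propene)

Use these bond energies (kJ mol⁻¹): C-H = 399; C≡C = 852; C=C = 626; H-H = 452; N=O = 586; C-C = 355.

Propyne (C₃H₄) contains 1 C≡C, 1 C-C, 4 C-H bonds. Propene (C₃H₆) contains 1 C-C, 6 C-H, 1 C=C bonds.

Bonds broken (reactants):
  C≡C: 1 × 852 = 852
  C-C: 1 × 355 = 355
  C-H: 4 × 399 = 1596
  H-H: 1 × 452 = 452
  Σ(broken) = 3255 kJ
Bonds formed (products):
  C-C: 1 × 355 = 355
  C-H: 6 × 399 = 2394
  C=C: 1 × 626 = 626
  Σ(formed) = 3375 kJ
ΔH = Σ(broken) − Σ(formed) = 3255 − 3375 = −120 kJ

ΔH ≈ −120 kJ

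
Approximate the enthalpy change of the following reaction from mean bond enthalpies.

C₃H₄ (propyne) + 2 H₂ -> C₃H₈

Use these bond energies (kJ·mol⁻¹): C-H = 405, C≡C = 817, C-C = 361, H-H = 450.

ΔH ≈ −264 kJ

Bonds broken (reactants):
  C≡C: 1 × 817 = 817
  C-C: 1 × 361 = 361
  C-H: 4 × 405 = 1620
  H-H: 2 × 450 = 900
  Σ(broken) = 3698 kJ
Bonds formed (products):
  C-C: 2 × 361 = 722
  C-H: 8 × 405 = 3240
  Σ(formed) = 3962 kJ
ΔH = Σ(broken) − Σ(formed) = 3698 − 3962 = −264 kJ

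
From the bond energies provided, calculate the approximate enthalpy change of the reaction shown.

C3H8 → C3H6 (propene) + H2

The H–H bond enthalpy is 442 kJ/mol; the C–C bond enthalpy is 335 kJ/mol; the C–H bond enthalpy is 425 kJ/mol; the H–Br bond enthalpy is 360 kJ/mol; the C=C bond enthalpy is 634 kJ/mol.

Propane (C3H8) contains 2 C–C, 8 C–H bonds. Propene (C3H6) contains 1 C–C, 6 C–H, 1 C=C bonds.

Bonds broken (reactants):
  C–C: 2 × 335 = 670
  C–H: 8 × 425 = 3400
  Σ(broken) = 4070 kJ
Bonds formed (products):
  C–C: 1 × 335 = 335
  C–H: 6 × 425 = 2550
  C=C: 1 × 634 = 634
  H–H: 1 × 442 = 442
  Σ(formed) = 3961 kJ
ΔH = Σ(broken) − Σ(formed) = 4070 − 3961 = +109 kJ

ΔH ≈ +109 kJ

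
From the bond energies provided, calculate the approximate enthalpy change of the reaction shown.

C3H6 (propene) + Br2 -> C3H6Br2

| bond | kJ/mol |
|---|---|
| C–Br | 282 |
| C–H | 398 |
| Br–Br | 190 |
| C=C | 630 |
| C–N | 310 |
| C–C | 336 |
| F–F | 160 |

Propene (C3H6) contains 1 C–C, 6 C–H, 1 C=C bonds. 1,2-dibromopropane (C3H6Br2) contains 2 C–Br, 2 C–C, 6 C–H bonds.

Bonds broken (reactants):
  Br–Br: 1 × 190 = 190
  C–C: 1 × 336 = 336
  C–H: 6 × 398 = 2388
  C=C: 1 × 630 = 630
  Σ(broken) = 3544 kJ
Bonds formed (products):
  C–Br: 2 × 282 = 564
  C–C: 2 × 336 = 672
  C–H: 6 × 398 = 2388
  Σ(formed) = 3624 kJ
ΔH = Σ(broken) − Σ(formed) = 3544 − 3624 = −80 kJ

ΔH ≈ −80 kJ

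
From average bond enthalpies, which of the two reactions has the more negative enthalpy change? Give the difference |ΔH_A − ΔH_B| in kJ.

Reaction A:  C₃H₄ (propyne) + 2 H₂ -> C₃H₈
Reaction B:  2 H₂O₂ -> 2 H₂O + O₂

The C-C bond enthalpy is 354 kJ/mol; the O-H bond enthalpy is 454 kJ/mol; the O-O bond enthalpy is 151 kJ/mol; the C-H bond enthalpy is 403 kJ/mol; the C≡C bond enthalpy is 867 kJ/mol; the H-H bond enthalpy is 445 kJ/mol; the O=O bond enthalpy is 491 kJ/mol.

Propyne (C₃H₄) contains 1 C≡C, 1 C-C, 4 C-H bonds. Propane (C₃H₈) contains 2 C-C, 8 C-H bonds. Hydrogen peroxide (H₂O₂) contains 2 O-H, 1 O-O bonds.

Reaction A:
  Bonds broken (reactants):
    C≡C: 1 × 867 = 867
    C-C: 1 × 354 = 354
    C-H: 4 × 403 = 1612
    H-H: 2 × 445 = 890
    Σ(broken) = 3723 kJ
  Bonds formed (products):
    C-C: 2 × 354 = 708
    C-H: 8 × 403 = 3224
    Σ(formed) = 3932 kJ
  ΔH_A = 3723 − 3932 = −209 kJ
Reaction B:
  Bonds broken (reactants):
    O-H: 4 × 454 = 1816
    O-O: 2 × 151 = 302
    Σ(broken) = 2118 kJ
  Bonds formed (products):
    O-H: 4 × 454 = 1816
    O=O: 1 × 491 = 491
    Σ(formed) = 2307 kJ
  ΔH_B = 2118 − 2307 = −189 kJ
ΔH_A − ΔH_B = −20 kJ, so reaction A has the more negative ΔH; |ΔH_A − ΔH_B| = 20 kJ.

Reaction A, by 20 kJ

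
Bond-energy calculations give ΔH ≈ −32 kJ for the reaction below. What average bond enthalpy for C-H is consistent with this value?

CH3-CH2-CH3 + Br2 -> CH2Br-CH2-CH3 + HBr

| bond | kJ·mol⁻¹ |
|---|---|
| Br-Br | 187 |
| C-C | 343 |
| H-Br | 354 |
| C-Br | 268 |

D(C-H) ≈ 403 kJ/mol

Let D be the C-H bond energy.
Σ(broken) = 1×187 + 2×343 + 8×D = 873 + 8D
Σ(formed) = 1×268 + 2×343 + 7×D + 1×354 = 1308 + 7D
ΔH = Σ(broken) − Σ(formed) = (873 + 8D) − (1308 + 7D) = −435 + D
Setting this equal to −32 kJ gives D = 403 kJ/mol.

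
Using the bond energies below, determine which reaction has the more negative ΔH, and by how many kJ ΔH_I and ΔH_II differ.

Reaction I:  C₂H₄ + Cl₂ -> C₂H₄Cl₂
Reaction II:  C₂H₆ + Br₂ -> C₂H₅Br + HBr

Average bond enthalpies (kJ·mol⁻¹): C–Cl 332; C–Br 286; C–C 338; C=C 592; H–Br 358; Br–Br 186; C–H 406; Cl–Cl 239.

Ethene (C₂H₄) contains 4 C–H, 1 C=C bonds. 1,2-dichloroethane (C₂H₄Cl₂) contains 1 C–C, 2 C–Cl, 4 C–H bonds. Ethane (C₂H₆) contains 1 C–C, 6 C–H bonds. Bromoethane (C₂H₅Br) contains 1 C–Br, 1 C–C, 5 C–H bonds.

Reaction I, by 119 kJ

Reaction I:
  Bonds broken (reactants):
    C–H: 4 × 406 = 1624
    C=C: 1 × 592 = 592
    Cl–Cl: 1 × 239 = 239
    Σ(broken) = 2455 kJ
  Bonds formed (products):
    C–C: 1 × 338 = 338
    C–Cl: 2 × 332 = 664
    C–H: 4 × 406 = 1624
    Σ(formed) = 2626 kJ
  ΔH_I = 2455 − 2626 = −171 kJ
Reaction II:
  Bonds broken (reactants):
    Br–Br: 1 × 186 = 186
    C–C: 1 × 338 = 338
    C–H: 6 × 406 = 2436
    Σ(broken) = 2960 kJ
  Bonds formed (products):
    C–Br: 1 × 286 = 286
    C–C: 1 × 338 = 338
    C–H: 5 × 406 = 2030
    H–Br: 1 × 358 = 358
    Σ(formed) = 3012 kJ
  ΔH_II = 2960 − 3012 = −52 kJ
ΔH_I − ΔH_II = −119 kJ, so reaction I has the more negative ΔH; |ΔH_I − ΔH_II| = 119 kJ.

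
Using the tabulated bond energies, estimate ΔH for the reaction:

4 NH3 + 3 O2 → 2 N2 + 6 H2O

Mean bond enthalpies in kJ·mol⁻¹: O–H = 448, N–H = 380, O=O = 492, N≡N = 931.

Bonds broken (reactants):
  N–H: 12 × 380 = 4560
  O=O: 3 × 492 = 1476
  Σ(broken) = 6036 kJ
Bonds formed (products):
  N≡N: 2 × 931 = 1862
  O–H: 12 × 448 = 5376
  Σ(formed) = 7238 kJ
ΔH = Σ(broken) − Σ(formed) = 6036 − 7238 = −1202 kJ

ΔH ≈ −1202 kJ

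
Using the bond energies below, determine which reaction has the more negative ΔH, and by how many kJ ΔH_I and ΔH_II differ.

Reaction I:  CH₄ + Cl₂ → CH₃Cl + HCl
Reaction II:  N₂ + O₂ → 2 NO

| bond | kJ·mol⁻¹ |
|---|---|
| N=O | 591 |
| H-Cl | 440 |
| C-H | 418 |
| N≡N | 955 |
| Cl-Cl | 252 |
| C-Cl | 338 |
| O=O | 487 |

Reaction I:
  Bonds broken (reactants):
    C-H: 4 × 418 = 1672
    Cl-Cl: 1 × 252 = 252
    Σ(broken) = 1924 kJ
  Bonds formed (products):
    C-Cl: 1 × 338 = 338
    C-H: 3 × 418 = 1254
    H-Cl: 1 × 440 = 440
    Σ(formed) = 2032 kJ
  ΔH_I = 1924 − 2032 = −108 kJ
Reaction II:
  Bonds broken (reactants):
    N≡N: 1 × 955 = 955
    O=O: 1 × 487 = 487
    Σ(broken) = 1442 kJ
  Bonds formed (products):
    N=O: 2 × 591 = 1182
    Σ(formed) = 1182 kJ
  ΔH_II = 1442 − 1182 = +260 kJ
ΔH_I − ΔH_II = −368 kJ, so reaction I has the more negative ΔH; |ΔH_I − ΔH_II| = 368 kJ.

Reaction I, by 368 kJ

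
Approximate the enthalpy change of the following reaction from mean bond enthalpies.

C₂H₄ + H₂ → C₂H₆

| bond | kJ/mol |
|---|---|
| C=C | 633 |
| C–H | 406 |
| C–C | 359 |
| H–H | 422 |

Bonds broken (reactants):
  C–H: 4 × 406 = 1624
  C=C: 1 × 633 = 633
  H–H: 1 × 422 = 422
  Σ(broken) = 2679 kJ
Bonds formed (products):
  C–C: 1 × 359 = 359
  C–H: 6 × 406 = 2436
  Σ(formed) = 2795 kJ
ΔH = Σ(broken) − Σ(formed) = 2679 − 2795 = −116 kJ

ΔH ≈ −116 kJ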